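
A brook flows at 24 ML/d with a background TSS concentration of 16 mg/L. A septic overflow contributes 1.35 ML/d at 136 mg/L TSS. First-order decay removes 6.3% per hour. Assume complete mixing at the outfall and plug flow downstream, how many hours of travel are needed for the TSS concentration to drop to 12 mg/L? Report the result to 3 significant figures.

Mixed concentration C = ΣQC/ΣQ = (24.00·16.00 + 1.350·136.0) / 25.35 = 567.6/25.35 = 22.39 mg/L.
6.3%/h lost → k = −ln(1 − 0.063) = 0.06507 h⁻¹.
22.39·exp(−k·t) = 12 → t = ln(22.39/12)/k = 34510 s = 9.585 h.

9.59 h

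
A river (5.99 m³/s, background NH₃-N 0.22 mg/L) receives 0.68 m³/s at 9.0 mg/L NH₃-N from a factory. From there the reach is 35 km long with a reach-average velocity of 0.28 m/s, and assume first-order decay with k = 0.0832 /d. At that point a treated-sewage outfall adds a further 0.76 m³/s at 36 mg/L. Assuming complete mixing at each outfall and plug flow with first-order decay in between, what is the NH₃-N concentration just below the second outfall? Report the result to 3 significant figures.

4.57 mg/L

Mixed concentration C = ΣQC/ΣQ = (5.990·0.2200 + 0.6800·9.000) / 6.670 = 7.438/6.670 = 1.115 mg/L; combined flow 6.670 m³/s.
Travel time t = 35·1000 / 0.28 = 125000 s = 34.72 h.
Decay over the reach: 1.115·exp(−kt) = 1.115·0.8866 = 0.9886 mg/L.
At the second outfall, C = (6.670·0.9886 + 0.7600·36.00) / (6.670 + 0.7600) = 4.570 mg/L.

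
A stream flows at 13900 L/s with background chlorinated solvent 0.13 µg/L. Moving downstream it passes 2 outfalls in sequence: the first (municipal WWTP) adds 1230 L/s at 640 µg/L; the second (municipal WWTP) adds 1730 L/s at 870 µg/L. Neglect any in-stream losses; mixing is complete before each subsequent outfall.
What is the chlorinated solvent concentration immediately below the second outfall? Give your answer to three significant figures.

136 µg/L

After outfall 1: Q = 13900 + 1230 = 15130 L/s; C = (13900·0.1300 + 1230·640.0)/15130 = 52.15 µg/L.
After outfall 2: Q = 15130 + 1730 = 16860 L/s; C = (15130·52.15 + 1730·870.0)/16860 = 136.1 µg/L.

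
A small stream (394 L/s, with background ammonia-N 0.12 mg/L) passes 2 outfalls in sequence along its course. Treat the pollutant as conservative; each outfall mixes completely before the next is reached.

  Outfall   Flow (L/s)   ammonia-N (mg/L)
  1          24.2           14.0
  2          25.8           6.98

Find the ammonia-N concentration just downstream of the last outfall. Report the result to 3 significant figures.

1.28 mg/L

After outfall 1: Q = 394.0 + 24.20 = 418.2 L/s; C = (394.0·0.1200 + 24.20·14.00)/418.2 = 0.9232 mg/L.
After outfall 2: Q = 418.2 + 25.80 = 444.0 L/s; C = (418.2·0.9232 + 25.80·6.980)/444.0 = 1.275 mg/L.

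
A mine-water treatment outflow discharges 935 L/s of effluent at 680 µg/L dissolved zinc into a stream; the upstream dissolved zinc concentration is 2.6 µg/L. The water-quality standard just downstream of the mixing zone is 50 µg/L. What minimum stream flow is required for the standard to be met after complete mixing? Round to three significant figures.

12400 L/s

Set C_mix = 50: (Q·2.600 + 935.0·680.0) / (Q + 935.0) = 50
→ Q = 935.0·(680.0 − 50)/(50 − 2.600) = 12430 L/s.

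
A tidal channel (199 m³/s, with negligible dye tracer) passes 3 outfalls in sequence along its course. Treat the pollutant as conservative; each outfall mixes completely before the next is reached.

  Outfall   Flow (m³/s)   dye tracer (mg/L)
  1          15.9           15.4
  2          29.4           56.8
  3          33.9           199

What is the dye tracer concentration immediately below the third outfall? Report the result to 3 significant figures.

31.1 mg/L

After outfall 1: Q = 199.0 + 15.90 = 214.9 m³/s; C = (199.0·0 + 15.90·15.40)/214.9 = 1.139 mg/L.
After outfall 2: Q = 214.9 + 29.40 = 244.3 m³/s; C = (214.9·1.139 + 29.40·56.80)/244.3 = 7.838 mg/L.
After outfall 3: Q = 244.3 + 33.90 = 278.2 m³/s; C = (244.3·7.838 + 33.90·199.0)/278.2 = 31.13 mg/L.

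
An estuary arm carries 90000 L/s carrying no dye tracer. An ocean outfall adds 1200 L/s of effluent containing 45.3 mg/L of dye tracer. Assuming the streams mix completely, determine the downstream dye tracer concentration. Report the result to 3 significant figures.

After mixing, C = (90000·0 + 1200·45.30) / 91200 = 54360/91200 = 0.5961 mg/L.

0.596 mg/L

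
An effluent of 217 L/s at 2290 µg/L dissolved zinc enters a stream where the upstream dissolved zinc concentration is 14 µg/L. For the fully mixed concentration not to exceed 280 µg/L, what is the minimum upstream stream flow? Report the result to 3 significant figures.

1640 L/s

Set C_mix = 280: (Q·14.00 + 217.0·2290) / (Q + 217.0) = 280
→ Q = 217.0·(2290 − 280)/(280 − 14.00) = 1640 L/s.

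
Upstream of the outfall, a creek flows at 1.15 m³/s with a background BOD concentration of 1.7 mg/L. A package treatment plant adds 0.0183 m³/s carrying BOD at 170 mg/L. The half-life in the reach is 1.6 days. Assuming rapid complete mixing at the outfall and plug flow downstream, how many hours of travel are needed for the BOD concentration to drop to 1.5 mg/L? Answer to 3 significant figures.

58.8 h

After mixing, C = (1.150·1.700 + 0.01830·170.0) / 1.168 = 5.066/1.168 = 4.336 mg/L.
Half-life 1.6 d → k = ln 2 / 1.6 = 0.4332 d⁻¹.
4.336·exp(−k·t) = 1.5 → t = ln(4.336/1.5)/k = 211700 s = 58.81 h.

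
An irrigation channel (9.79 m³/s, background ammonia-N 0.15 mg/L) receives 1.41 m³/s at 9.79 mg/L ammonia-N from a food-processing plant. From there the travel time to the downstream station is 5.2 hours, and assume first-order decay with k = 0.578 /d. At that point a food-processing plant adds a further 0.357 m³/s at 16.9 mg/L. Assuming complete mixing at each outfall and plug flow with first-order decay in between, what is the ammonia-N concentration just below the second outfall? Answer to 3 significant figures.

1.69 mg/L

Mass balance: C = (9.790·0.1500 + 1.410·9.790) / 11.20 = 15.27/11.20 = 1.364 mg/L; combined flow 11.20 m³/s.
Applying C = C₀e^(−kt): 1.364 × 0.8823 = 1.203 mg/L.
At the second outfall, C = (11.20·1.203 + 0.3570·16.90) / (11.20 + 0.3570) = 1.688 mg/L.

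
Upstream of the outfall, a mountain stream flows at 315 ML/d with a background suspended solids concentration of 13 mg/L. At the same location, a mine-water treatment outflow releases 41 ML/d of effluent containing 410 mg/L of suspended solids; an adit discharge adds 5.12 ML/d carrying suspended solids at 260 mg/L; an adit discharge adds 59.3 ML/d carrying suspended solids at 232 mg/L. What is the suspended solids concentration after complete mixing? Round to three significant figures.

Mixed concentration C = ΣQC/ΣQ = (315.0·13.00 + 41.00·410.0 + 5.120·260.0 + 59.30·232.0) / 420.4 = 35990/420.4 = 85.61 mg/L.

85.6 mg/L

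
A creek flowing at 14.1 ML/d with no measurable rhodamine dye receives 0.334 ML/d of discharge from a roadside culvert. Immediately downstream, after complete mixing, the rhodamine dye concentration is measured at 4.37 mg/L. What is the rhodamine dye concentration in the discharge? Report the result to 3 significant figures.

Mass balance: 14.10·0 + 0.3340·Cₑ = 14.43·4.370
→ Cₑ = (14.43·4.370 − 14.10·0) / 0.3340 = 188.9 mg/L.

189 mg/L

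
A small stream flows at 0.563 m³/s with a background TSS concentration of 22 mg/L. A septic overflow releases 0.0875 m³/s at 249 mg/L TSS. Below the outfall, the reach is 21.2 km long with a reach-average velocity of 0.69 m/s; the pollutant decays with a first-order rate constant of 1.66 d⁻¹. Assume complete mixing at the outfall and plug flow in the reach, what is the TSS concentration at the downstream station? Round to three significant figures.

29.1 mg/L

Mass balance: C = (0.5630·22.00 + 0.08750·249.0) / 0.6505 = 34.17/0.6505 = 52.53 mg/L.
Travel time t = 21.2·1000 / 0.69 = 30720 s = 8.535 h.
Applying C = C₀e^(−kt): 52.53 × 0.5542 = 29.11 mg/L.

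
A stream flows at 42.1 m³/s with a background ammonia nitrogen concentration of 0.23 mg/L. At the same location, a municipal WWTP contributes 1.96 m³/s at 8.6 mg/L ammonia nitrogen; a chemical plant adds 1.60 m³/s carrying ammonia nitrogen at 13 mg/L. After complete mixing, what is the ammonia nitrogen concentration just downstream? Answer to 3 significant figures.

Flow-weighted average: C = (42.10·0.2300 + 1.960·8.600 + 1.600·13.00) / 45.66 = 47.34/45.66 = 1.037 mg/L.

1.04 mg/L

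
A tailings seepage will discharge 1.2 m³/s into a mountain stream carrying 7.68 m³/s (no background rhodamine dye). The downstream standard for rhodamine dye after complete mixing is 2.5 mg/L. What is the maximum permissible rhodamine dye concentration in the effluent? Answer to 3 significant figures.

At the limit, (Qr·Cr + Qe·Cₑ)/(Qr + Qe) = 2.5:
Cₑ = (8.880·2.5 − 7.680·0) / 1.200 = 18.50 mg/L.

18.5 mg/L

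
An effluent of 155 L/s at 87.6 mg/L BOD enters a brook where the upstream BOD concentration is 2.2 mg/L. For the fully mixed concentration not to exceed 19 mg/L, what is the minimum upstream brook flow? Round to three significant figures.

633 L/s

Set C_mix = 19: (Q·2.200 + 155.0·87.60) / (Q + 155.0) = 19
→ Q = 155.0·(87.60 − 19)/(19 − 2.200) = 632.9 L/s.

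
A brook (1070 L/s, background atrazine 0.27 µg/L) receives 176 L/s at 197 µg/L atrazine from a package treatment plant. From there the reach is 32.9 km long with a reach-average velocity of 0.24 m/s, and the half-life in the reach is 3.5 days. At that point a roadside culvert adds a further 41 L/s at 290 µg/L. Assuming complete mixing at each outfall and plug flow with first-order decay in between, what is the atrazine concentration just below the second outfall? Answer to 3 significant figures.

Conservation of mass: C = (1070·0.2700 + 176.0·197.0) / 1246 = 34960/1246 = 28.06 µg/L; combined flow 1246 L/s.
Travel time t = 32.9·1000 / 0.24 = 137100 s = 38.08 h.
Half-life 3.5 d → k = ln 2 / 3.5 = 0.1980 d⁻¹.
After decay, C = 28.06 × e^(−kt) = 28.06 × 0.7304 = 20.49 µg/L.
At the second outfall, C = (1246·20.49 + 41.00·290.0) / (1246 + 41.00) = 29.08 µg/L.

29.1 µg/L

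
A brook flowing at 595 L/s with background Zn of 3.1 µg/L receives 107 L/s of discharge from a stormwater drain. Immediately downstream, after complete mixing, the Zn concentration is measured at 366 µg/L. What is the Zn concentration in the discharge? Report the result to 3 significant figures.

Mass balance: 595.0·3.100 + 107.0·Cₑ = 702.0·366.0
→ Cₑ = (702.0·366.0 − 595.0·3.100) / 107.0 = 2384 µg/L.

2380 µg/L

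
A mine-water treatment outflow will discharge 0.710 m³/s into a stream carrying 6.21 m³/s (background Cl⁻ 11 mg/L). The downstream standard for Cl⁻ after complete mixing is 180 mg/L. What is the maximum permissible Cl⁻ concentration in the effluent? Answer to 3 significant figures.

1660 mg/L

At the limit, (Qr·Cr + Qe·Cₑ)/(Qr + Qe) = 180:
Cₑ = (6.920·180 − 6.210·11.00) / 0.7100 = 1658 mg/L.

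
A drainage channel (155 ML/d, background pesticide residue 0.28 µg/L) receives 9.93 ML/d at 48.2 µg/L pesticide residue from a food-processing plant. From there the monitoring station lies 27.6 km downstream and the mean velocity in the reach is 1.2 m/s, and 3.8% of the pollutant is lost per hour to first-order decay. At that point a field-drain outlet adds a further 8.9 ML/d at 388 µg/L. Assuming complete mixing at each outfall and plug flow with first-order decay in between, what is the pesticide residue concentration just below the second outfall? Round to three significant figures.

22.2 µg/L

Mass balance: C = (155.0·0.2800 + 9.930·48.20) / 164.9 = 522.0/164.9 = 3.165 µg/L; combined flow 164.9 ML/d.
Travel time t = 27.6·1000 / 1.2 = 23000 s = 6.389 h.
3.8%/h lost → k = −ln(1 − 0.038) = 0.03874 h⁻¹.
Decay over the reach: 3.165·exp(−kt) = 3.165·0.7807 = 2.471 µg/L.
At the second outfall, C = (164.9·2.471 + 8.900·388.0) / (164.9 + 8.900) = 22.21 µg/L.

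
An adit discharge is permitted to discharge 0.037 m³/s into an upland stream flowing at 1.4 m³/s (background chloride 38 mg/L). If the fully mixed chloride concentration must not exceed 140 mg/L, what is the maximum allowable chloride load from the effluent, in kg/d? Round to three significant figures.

12800 kg/d

Mass balance at the limit: 1.400·38.00 + 0.03700·Cₑ = 1.437·140 → Cₑ = 3999 mg/L.
Load = 0.03700 m³/s × 3999 g/m³ × 86 400 s/d = 12790 kg/d.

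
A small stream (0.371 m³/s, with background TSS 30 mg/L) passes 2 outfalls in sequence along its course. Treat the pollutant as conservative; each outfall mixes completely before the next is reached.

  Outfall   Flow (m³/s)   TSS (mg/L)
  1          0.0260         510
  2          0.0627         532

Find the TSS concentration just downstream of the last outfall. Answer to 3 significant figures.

Outfall 1: combined Q = 0.3970 m³/s; C = (0.3710·30.00 + 0.02600·510.0)/0.3970 = 61.44 mg/L.
Outfall 2: combined Q = 0.4597 m³/s; C = (0.3970·61.44 + 0.06270·532.0)/0.4597 = 125.6 mg/L.

126 mg/L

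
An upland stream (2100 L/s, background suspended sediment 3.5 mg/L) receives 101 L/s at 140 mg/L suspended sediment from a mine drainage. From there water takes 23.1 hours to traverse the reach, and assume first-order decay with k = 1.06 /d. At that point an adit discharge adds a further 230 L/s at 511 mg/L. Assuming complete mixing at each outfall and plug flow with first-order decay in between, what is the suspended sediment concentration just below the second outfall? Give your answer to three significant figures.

51.5 mg/L

Mass balance: C = (2100·3.500 + 101.0·140.0) / 2201 = 21490/2201 = 9.764 mg/L; combined flow 2201 L/s.
After decay, C = 9.764 × e^(−kt) = 9.764 × 0.3605 = 3.520 mg/L.
At the second outfall, C = (2201·3.520 + 230.0·511.0) / (2201 + 230.0) = 51.53 mg/L.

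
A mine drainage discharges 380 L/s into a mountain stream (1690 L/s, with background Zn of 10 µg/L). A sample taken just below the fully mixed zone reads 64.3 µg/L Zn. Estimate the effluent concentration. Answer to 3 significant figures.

306 µg/L

Mass balance: 1690·10.00 + 380.0·Cₑ = 2070·64.30
→ Cₑ = (2070·64.30 − 1690·10.00) / 380.0 = 305.8 µg/L.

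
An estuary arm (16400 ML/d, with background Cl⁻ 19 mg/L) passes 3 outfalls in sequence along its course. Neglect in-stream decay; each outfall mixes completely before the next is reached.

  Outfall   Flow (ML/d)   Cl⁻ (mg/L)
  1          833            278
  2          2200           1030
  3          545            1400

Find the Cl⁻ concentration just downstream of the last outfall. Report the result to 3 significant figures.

Outfall 1: combined Q = 17230 ML/d; C = (16400·19.00 + 833.0·278.0)/17230 = 31.52 mg/L.
Outfall 2: combined Q = 19430 ML/d; C = (17230·31.52 + 2200·1030)/19430 = 144.6 mg/L.
Outfall 3: combined Q = 19980 ML/d; C = (19430·144.6 + 545.0·1400)/19980 = 178.8 mg/L.

179 mg/L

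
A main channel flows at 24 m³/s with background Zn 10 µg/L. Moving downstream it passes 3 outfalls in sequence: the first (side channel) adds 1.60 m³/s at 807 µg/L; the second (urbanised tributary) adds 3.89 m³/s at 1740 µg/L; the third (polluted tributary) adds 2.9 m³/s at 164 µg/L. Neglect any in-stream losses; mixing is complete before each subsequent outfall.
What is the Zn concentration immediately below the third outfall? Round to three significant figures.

After outfall 1: Q = 24.00 + 1.600 = 25.60 m³/s; C = (24.00·10.00 + 1.600·807.0)/25.60 = 59.81 µg/L.
After outfall 2: Q = 25.60 + 3.890 = 29.49 m³/s; C = (25.60·59.81 + 3.890·1740)/29.49 = 281.4 µg/L.
After outfall 3: Q = 29.49 + 2.900 = 32.39 m³/s; C = (29.49·281.4 + 2.900·164.0)/32.39 = 270.9 µg/L.

271 µg/L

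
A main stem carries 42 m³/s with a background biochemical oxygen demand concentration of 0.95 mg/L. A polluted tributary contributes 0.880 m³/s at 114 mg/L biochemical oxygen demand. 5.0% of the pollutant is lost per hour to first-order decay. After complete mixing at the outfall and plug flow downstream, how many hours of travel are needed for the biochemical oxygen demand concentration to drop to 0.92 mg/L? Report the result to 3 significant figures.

24.7 h

Conservation of mass: C = (42.00·0.9500 + 0.8800·114.0) / 42.88 = 140.2/42.88 = 3.270 mg/L.
5.0%/h lost → k = −ln(1 − 0.05) = 0.05129 h⁻¹.
3.270·exp(−k·t) = 0.92 → t = ln(3.270/0.92)/k = 89010 s = 24.72 h.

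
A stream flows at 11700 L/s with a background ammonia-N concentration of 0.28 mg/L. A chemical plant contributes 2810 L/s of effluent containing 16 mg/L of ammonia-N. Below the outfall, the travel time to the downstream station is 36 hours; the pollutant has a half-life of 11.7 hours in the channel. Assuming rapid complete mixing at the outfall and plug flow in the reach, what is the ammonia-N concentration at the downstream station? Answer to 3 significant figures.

Mixed concentration C = ΣQC/ΣQ = (11700·0.2800 + 2810·16.00) / 14510 = 48240/14510 = 3.324 mg/L.
Half-life 11.7 h → k = ln 2 / 11.7 = 0.05924 h⁻¹ = 1.422 d⁻¹.
After decay, C = 3.324 × e^(−kt) = 3.324 × 0.1185 = 0.3940 mg/L.

0.394 mg/L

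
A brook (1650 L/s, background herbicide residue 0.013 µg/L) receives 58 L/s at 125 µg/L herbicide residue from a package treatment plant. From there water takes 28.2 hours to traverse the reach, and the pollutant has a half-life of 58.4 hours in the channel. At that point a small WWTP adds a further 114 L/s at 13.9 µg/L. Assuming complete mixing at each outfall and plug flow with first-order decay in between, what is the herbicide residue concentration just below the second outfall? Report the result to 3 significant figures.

3.73 µg/L

Mass balance: C = (1650·0.01300 + 58.00·125.0) / 1708 = 7271/1708 = 4.257 µg/L; combined flow 1708 L/s.
Half-life 58.4 h → k = ln 2 / 58.4 = 0.01187 h⁻¹ = 0.2849 d⁻¹.
After decay, C = 4.257 × e^(−kt) = 4.257 × 0.7155 = 3.046 µg/L.
At the second outfall, C = (1708·3.046 + 114.0·13.90) / (1708 + 114.0) = 3.725 µg/L.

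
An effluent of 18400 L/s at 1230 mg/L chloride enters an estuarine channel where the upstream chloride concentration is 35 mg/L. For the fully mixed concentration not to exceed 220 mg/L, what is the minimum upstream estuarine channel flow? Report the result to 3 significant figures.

Set C_mix = 220: (Q·35.00 + 18400·1230) / (Q + 18400) = 220
→ Q = 18400·(1230 − 220)/(220 − 35.00) = 100500 L/s.

100000 L/s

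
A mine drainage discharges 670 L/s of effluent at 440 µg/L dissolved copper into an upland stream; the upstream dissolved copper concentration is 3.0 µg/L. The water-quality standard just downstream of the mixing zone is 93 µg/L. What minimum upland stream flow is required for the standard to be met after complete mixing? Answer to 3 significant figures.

Set C_mix = 93: (Q·3.000 + 670.0·440.0) / (Q + 670.0) = 93
→ Q = 670.0·(440.0 − 93)/(93 − 3.000) = 2583 L/s.

2580 L/s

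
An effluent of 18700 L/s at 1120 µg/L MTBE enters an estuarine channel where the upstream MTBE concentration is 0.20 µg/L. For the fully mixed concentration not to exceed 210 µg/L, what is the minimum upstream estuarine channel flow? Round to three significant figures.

81100 L/s

Set C_mix = 210: (Q·0.2000 + 18700·1120) / (Q + 18700) = 210
→ Q = 18700·(1120 − 210)/(210 − 0.2000) = 81110 L/s.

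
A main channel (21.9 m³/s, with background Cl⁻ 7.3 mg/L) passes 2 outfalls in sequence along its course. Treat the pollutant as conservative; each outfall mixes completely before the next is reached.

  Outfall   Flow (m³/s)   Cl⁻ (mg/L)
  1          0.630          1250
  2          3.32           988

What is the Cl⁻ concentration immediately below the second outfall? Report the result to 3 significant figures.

164 mg/L

After outfall 1: Q = 21.90 + 0.6300 = 22.53 m³/s; C = (21.90·7.300 + 0.6300·1250)/22.53 = 42.05 mg/L.
After outfall 2: Q = 22.53 + 3.320 = 25.85 m³/s; C = (22.53·42.05 + 3.320·988.0)/25.85 = 163.5 mg/L.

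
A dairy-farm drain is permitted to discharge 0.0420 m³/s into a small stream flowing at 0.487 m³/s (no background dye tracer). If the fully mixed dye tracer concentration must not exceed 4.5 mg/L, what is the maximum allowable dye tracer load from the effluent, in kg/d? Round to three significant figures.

Mass balance at the limit: 0.4870·0 + 0.04200·Cₑ = 0.5290·4.5 → Cₑ = 56.68 mg/L.
Load = 0.04200 m³/s × 56.68 g/m³ × 86 400 s/d = 205.7 kg/d.

206 kg/d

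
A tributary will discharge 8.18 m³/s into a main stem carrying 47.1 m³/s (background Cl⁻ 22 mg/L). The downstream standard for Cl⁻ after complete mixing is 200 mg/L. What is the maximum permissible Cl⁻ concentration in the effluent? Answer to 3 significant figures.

1220 mg/L

At the limit, (Qr·Cr + Qe·Cₑ)/(Qr + Qe) = 200:
Cₑ = (55.28·200 − 47.10·22.00) / 8.180 = 1225 mg/L.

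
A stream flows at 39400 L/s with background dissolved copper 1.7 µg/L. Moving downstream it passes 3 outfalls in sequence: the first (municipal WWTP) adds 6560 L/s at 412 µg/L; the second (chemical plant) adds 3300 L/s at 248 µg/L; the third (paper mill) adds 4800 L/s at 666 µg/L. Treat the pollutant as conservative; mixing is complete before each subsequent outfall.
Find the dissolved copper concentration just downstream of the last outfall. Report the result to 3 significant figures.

126 µg/L

After outfall 1: Q = 39400 + 6560 = 45960 L/s; C = (39400·1.700 + 6560·412.0)/45960 = 60.26 µg/L.
After outfall 2: Q = 45960 + 3300 = 49260 L/s; C = (45960·60.26 + 3300·248.0)/49260 = 72.84 µg/L.
After outfall 3: Q = 49260 + 4800 = 54060 L/s; C = (49260·72.84 + 4800·666.0)/54060 = 125.5 µg/L.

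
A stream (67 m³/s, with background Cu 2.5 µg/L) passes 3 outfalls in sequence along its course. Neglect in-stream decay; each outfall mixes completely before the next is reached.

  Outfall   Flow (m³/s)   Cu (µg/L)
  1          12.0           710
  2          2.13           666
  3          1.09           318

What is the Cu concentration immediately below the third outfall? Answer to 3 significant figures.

After outfall 1: Q = 67.00 + 12.00 = 79.00 m³/s; C = (67.00·2.500 + 12.00·710.0)/79.00 = 110.0 µg/L.
After outfall 2: Q = 79.00 + 2.130 = 81.13 m³/s; C = (79.00·110.0 + 2.130·666.0)/81.13 = 124.6 µg/L.
After outfall 3: Q = 81.13 + 1.090 = 82.22 m³/s; C = (81.13·124.6 + 1.090·318.0)/82.22 = 127.1 µg/L.

127 µg/L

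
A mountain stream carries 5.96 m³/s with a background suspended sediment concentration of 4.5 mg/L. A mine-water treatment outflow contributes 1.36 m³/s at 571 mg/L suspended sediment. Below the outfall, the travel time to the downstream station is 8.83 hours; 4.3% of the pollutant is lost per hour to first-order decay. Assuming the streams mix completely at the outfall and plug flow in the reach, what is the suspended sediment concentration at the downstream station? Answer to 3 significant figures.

After mixing, C = (5.960·4.500 + 1.360·571.0) / 7.320 = 803.4/7.320 = 109.8 mg/L.
4.3%/h lost → k = −ln(1 − 0.043) = 0.04395 h⁻¹.
Applying C = C₀e^(−kt): 109.8 × 0.6783 = 74.45 mg/L.

74.4 mg/L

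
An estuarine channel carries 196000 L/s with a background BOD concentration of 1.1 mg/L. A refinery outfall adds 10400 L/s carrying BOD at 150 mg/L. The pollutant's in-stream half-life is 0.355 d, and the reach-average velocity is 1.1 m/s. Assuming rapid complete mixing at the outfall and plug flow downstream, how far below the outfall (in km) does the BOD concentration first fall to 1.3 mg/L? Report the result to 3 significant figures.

92.0 km

Mass balance: C = (196000·1.100 + 10400·150.0) / 206400 = 1776000/206400 = 8.603 mg/L.
Half-life 0.355 d → k = ln 2 / 0.355 = 1.953 d⁻¹.
Set 8.603·exp(−k·t) = 1.3 → t = ln(8.603/1.3)/k = 83620 s = 23.23 h.
Distance = v·t = 1.1·83620 = 91980 m = 91.98 km.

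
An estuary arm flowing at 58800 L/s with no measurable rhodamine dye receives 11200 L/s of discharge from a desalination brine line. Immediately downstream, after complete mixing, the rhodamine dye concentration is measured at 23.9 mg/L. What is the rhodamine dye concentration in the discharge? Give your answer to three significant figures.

Mass balance: 58800·0 + 11200·Cₑ = 70000·23.90
→ Cₑ = (70000·23.90 − 58800·0) / 11200 = 149.4 mg/L.

149 mg/L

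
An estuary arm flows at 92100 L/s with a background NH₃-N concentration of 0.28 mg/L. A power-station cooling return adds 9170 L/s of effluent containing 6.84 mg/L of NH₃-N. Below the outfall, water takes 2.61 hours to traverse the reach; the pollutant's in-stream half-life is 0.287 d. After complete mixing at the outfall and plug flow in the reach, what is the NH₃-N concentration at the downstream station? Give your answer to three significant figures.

0.672 mg/L

Flow-weighted average: C = (92100·0.2800 + 9170·6.840) / 101300 = 88510/101300 = 0.8740 mg/L.
Half-life 0.287 d → k = ln 2 / 0.287 = 2.415 d⁻¹.
First-order decay: C = 0.8740·exp(−k·t) = 0.8740·0.7690 = 0.6721 mg/L.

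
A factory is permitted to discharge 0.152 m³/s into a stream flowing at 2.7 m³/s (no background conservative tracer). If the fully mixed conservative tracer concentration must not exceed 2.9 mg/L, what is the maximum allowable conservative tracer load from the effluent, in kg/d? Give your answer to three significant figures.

715 kg/d

Mass balance at the limit: 2.700·0 + 0.1520·Cₑ = 2.852·2.9 → Cₑ = 54.41 mg/L.
Load = 0.1520 m³/s × 54.41 g/m³ × 86 400 s/d = 714.6 kg/d.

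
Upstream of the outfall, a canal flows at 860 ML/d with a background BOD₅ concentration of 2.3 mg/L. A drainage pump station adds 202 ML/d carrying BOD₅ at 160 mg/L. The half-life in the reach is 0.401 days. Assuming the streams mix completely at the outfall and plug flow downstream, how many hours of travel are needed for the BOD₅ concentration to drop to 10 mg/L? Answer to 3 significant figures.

Mass balance: C = (860.0·2.300 + 202.0·160.0) / 1062 = 34300/1062 = 32.30 mg/L.
Half-life 0.401 d → k = ln 2 / 0.401 = 1.729 d⁻¹.
32.30·exp(−k·t) = 10 → t = ln(32.30/10)/k = 58600 s = 16.28 h.

16.3 h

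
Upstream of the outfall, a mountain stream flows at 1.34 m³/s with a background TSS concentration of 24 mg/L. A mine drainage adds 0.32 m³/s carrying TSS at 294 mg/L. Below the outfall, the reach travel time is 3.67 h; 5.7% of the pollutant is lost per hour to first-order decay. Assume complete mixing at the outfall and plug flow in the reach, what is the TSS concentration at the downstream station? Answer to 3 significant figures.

61.3 mg/L

Conservation of mass: C = (1.340·24.00 + 0.3200·294.0) / 1.660 = 126.2/1.660 = 76.05 mg/L.
5.7%/h lost → k = −ln(1 − 0.057) = 0.05869 h⁻¹.
Applying C = C₀e^(−kt): 76.05 × 0.8062 = 61.31 mg/L.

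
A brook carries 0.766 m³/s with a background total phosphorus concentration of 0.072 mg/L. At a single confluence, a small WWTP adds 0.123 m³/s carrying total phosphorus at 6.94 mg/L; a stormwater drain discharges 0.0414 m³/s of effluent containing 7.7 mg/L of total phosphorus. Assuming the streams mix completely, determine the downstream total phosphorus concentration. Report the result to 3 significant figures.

1.32 mg/L

After mixing, C = (0.7660·0.07200 + 0.1230·6.940 + 0.04140·7.700) / 0.9304 = 1.228/0.9304 = 1.319 mg/L.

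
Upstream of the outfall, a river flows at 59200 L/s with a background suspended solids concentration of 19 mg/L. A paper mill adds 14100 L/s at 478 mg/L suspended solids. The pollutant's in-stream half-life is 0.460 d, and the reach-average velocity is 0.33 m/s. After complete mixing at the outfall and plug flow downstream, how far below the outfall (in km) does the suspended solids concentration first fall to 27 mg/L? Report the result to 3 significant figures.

Mixed concentration C = ΣQC/ΣQ = (59200·19.00 + 14100·478.0) / 73300 = 7865000/73300 = 107.3 mg/L.
Half-life 0.460 d → k = ln 2 / 0.460 = 1.507 d⁻¹.
Set 107.3·exp(−k·t) = 27 → t = ln(107.3/27)/k = 79110 s = 21.98 h.
Distance = v·t = 0.33·79110 = 26110 m = 26.11 km.

26.1 km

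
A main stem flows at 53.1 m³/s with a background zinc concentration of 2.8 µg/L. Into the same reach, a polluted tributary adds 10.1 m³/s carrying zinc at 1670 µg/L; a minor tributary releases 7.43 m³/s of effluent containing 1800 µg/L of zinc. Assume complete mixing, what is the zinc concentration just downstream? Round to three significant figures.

430 µg/L

Mixed concentration C = ΣQC/ΣQ = (53.10·2.800 + 10.10·1670 + 7.430·1800) / 70.63 = 30390/70.63 = 430.3 µg/L.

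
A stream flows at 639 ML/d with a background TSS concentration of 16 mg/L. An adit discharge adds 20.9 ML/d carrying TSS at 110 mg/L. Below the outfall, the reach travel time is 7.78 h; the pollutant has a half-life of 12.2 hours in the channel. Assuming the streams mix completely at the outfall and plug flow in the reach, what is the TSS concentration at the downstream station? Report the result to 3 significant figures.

After mixing, C = (639.0·16.00 + 20.90·110.0) / 659.9 = 12520/659.9 = 18.98 mg/L.
Half-life 12.2 h → k = ln 2 / 12.2 = 0.05682 h⁻¹ = 1.364 d⁻¹.
Decay over the reach: 18.98·exp(−kt) = 18.98·0.6427 = 12.20 mg/L.

12.2 mg/L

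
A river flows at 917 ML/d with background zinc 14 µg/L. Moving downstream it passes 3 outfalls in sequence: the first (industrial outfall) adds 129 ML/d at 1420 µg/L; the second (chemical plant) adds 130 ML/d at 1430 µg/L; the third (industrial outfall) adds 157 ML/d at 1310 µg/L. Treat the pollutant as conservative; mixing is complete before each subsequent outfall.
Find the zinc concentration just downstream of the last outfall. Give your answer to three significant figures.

After outfall 1: Q = 917.0 + 129.0 = 1046 ML/d; C = (917.0·14.00 + 129.0·1420)/1046 = 187.4 µg/L.
After outfall 2: Q = 1046 + 130.0 = 1176 ML/d; C = (1046·187.4 + 130.0·1430)/1176 = 324.8 µg/L.
After outfall 3: Q = 1176 + 157.0 = 1333 ML/d; C = (1176·324.8 + 157.0·1310)/1333 = 440.8 µg/L.

441 µg/L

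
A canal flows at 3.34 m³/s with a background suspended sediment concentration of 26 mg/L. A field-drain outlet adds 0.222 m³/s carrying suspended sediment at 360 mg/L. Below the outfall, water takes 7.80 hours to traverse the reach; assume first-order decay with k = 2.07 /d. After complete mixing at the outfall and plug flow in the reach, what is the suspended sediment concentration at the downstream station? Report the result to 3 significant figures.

After mixing, C = (3.340·26.00 + 0.2220·360.0) / 3.562 = 166.8/3.562 = 46.82 mg/L.
Applying C = C₀e^(−kt): 46.82 × 0.5103 = 23.89 mg/L.

23.9 mg/L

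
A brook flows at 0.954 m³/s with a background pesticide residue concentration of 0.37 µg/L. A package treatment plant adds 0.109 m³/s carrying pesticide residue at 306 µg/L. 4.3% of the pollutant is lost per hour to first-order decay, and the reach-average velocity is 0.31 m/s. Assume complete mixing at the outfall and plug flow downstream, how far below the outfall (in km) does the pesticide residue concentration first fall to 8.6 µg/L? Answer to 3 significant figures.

33.1 km

Conservation of mass: C = (0.9540·0.3700 + 0.1090·306.0) / 1.063 = 33.71/1.063 = 31.71 µg/L.
4.3%/h lost → k = −ln(1 − 0.043) = 0.04395 h⁻¹.
Set 31.71·exp(−k·t) = 8.6 → t = ln(31.71/8.6)/k = 106900 s = 29.69 h.
Distance = v·t = 0.31·106900 = 33130 m = 33.13 km.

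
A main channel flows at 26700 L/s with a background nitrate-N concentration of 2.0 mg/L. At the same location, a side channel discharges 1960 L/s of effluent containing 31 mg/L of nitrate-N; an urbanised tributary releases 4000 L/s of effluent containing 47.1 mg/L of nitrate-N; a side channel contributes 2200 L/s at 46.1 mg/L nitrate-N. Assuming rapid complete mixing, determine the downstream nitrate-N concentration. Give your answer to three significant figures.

Mixed concentration C = ΣQC/ΣQ = (26700·2.000 + 1960·31.00 + 4000·47.10 + 2200·46.10) / 34860 = 404000/34860 = 11.59 mg/L.

11.6 mg/L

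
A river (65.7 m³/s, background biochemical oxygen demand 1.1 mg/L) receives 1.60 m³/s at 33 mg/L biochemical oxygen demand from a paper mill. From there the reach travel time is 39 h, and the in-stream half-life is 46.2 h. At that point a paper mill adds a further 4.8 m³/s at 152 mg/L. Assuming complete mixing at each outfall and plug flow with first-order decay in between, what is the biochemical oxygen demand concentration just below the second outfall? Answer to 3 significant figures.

Mixed concentration C = ΣQC/ΣQ = (65.70·1.100 + 1.600·33.00) / 67.30 = 125.1/67.30 = 1.858 mg/L; combined flow 67.30 m³/s.
Half-life 46.2 h → k = ln 2 / 46.2 = 0.01500 h⁻¹ = 0.3601 d⁻¹.
Applying C = C₀e^(−kt): 1.858 × 0.5570 = 1.035 mg/L.
Second outfall: C = (67.30·1.035 + 4.800·152.0)/72.10 = 11.09 mg/L.

11.1 mg/L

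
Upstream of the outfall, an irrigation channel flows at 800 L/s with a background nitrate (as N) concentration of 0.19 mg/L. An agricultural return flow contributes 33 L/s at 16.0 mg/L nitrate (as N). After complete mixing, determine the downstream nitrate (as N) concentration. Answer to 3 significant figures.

0.816 mg/L

Conservation of mass: C = (800.0·0.1900 + 33.00·16.00) / 833.0 = 680.0/833.0 = 0.8163 mg/L.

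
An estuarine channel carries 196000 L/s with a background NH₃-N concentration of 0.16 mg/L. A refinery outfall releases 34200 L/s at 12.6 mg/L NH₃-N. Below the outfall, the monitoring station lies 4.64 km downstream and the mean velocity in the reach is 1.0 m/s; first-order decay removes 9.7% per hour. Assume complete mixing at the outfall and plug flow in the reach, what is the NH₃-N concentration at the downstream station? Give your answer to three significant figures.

Mixed concentration C = ΣQC/ΣQ = (196000·0.1600 + 34200·12.60) / 230200 = 462300/230200 = 2.008 mg/L.
Travel time t = 4.64·1000 / 1.0 = 4640 s = 1.289 h.
9.7%/h lost → k = −ln(1 − 0.097) = 0.1020 h⁻¹.
First-order decay: C = 2.008·exp(−k·t) = 2.008·0.8768 = 1.761 mg/L.

1.76 mg/L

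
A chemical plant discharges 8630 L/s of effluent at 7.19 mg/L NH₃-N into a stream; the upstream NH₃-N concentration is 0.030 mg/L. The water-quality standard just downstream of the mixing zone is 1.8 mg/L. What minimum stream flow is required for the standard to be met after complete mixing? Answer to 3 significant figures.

Set C_mix = 1.8: (Q·0.03000 + 8630·7.190) / (Q + 8630) = 1.8
→ Q = 8630·(7.190 − 1.8)/(1.8 − 0.03000) = 26280 L/s.

26300 L/s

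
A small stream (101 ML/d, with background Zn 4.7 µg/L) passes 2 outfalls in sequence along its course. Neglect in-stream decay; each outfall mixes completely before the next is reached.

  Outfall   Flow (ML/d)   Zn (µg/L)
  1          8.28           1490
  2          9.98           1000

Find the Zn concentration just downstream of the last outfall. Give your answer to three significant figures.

Below outfall 1: Q → 109.3 ML/d, C = (101.0·4.700 + 8.280·1490)/109.3 = 117.2 µg/L.
Below outfall 2: Q → 119.3 ML/d, C = (109.3·117.2 + 9.980·1000)/119.3 = 191.1 µg/L.

191 µg/L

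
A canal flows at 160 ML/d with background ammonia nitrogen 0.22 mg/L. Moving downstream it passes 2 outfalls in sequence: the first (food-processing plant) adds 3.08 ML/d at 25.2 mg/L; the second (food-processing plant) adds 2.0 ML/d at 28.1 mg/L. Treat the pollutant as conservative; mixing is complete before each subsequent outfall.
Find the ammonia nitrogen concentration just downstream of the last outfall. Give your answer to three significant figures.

Outfall 1: combined Q = 163.1 ML/d; C = (160.0·0.2200 + 3.080·25.20)/163.1 = 0.6918 mg/L.
Outfall 2: combined Q = 165.1 ML/d; C = (163.1·0.6918 + 2.000·28.10)/165.1 = 1.024 mg/L.

1.02 mg/L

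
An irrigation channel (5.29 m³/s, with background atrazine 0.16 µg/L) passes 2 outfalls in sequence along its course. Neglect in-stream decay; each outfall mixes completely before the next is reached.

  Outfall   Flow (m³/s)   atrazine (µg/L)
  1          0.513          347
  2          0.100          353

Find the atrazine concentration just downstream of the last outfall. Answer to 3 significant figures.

Outfall 1: combined Q = 5.803 m³/s; C = (5.290·0.1600 + 0.5130·347.0)/5.803 = 30.82 µg/L.
Outfall 2: combined Q = 5.903 m³/s; C = (5.803·30.82 + 0.1000·353.0)/5.903 = 36.28 µg/L.

36.3 µg/L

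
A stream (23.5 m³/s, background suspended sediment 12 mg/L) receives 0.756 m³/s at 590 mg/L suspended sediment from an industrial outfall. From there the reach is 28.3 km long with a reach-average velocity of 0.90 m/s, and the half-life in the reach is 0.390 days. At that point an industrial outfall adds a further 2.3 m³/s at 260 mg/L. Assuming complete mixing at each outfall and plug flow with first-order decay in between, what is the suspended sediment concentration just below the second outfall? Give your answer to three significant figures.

36.9 mg/L

Flow-weighted average: C = (23.50·12.00 + 0.7560·590.0) / 24.26 = 728.0/24.26 = 30.01 mg/L; combined flow 24.26 m³/s.
Travel time t = 28.3·1000 / 0.90 = 31440 s = 8.735 h.
Half-life 0.390 d → k = ln 2 / 0.390 = 1.777 d⁻¹.
Applying C = C₀e^(−kt): 30.01 × 0.5237 = 15.72 mg/L.
Second outfall: C = (24.26·15.72 + 2.300·260.0)/26.56 = 36.88 mg/L.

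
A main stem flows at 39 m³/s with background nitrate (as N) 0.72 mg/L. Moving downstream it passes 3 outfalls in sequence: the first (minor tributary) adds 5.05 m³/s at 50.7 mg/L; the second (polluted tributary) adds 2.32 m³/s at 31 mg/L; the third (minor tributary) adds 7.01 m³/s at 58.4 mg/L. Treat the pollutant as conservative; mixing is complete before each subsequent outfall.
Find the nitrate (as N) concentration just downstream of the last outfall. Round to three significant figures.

Outfall 1: combined Q = 44.05 m³/s; C = (39.00·0.7200 + 5.050·50.70)/44.05 = 6.450 mg/L.
Outfall 2: combined Q = 46.37 m³/s; C = (44.05·6.450 + 2.320·31.00)/46.37 = 7.678 mg/L.
Outfall 3: combined Q = 53.38 m³/s; C = (46.37·7.678 + 7.010·58.40)/53.38 = 14.34 mg/L.

14.3 mg/L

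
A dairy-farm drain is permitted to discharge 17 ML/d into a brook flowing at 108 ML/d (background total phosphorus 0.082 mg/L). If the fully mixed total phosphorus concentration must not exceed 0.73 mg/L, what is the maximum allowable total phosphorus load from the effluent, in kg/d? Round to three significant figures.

82.4 kg/d

Mass balance at the limit: 108.0·0.08200 + 17.00·Cₑ = 125.0·0.73 → Cₑ = 4.847 mg/L.
17.00 ML/d = 0.1968 m³/s. Load = 0.1968 m³/s × 4.847 g/m³ × 86 400 s/d = 82.39 kg/d.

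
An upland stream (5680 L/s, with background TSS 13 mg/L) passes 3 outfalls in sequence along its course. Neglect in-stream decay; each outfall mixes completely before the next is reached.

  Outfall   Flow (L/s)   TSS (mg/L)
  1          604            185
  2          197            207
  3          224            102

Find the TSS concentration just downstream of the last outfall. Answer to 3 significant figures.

37.2 mg/L

After outfall 1: Q = 5680 + 604.0 = 6284 L/s; C = (5680·13.00 + 604.0·185.0)/6284 = 29.53 mg/L.
After outfall 2: Q = 6284 + 197.0 = 6481 L/s; C = (6284·29.53 + 197.0·207.0)/6481 = 34.93 mg/L.
After outfall 3: Q = 6481 + 224.0 = 6705 L/s; C = (6481·34.93 + 224.0·102.0)/6705 = 37.17 mg/L.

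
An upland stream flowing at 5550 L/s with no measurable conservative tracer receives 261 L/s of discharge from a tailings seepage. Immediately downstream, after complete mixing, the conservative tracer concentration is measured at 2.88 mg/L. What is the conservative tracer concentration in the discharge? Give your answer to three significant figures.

Mass balance: 5550·0 + 261.0·Cₑ = 5811·2.880
→ Cₑ = (5811·2.880 − 5550·0) / 261.0 = 64.12 mg/L.

64.1 mg/L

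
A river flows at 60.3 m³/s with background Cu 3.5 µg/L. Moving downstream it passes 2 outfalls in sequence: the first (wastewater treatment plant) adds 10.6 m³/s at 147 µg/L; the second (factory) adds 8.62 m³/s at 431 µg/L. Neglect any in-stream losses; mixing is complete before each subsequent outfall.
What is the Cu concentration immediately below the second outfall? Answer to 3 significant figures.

Below outfall 1: Q → 70.90 m³/s, C = (60.30·3.500 + 10.60·147.0)/70.90 = 24.95 µg/L.
Below outfall 2: Q → 79.52 m³/s, C = (70.90·24.95 + 8.620·431.0)/79.52 = 68.97 µg/L.

69.0 µg/L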